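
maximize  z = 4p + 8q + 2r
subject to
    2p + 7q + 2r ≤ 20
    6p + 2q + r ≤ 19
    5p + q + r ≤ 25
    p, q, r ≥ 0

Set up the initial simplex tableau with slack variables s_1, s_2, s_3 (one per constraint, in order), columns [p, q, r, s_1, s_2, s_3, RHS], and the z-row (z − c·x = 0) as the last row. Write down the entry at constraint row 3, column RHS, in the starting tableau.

The RHS of constraint 3 is b_3 = 25.

25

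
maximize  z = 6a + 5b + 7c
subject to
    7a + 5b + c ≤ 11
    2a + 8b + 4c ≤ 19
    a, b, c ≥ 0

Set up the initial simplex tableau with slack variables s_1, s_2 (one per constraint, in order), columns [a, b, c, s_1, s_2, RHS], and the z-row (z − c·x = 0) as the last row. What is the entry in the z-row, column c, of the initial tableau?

-7

The z-row carries the negated objective coefficients: the c entry is -7.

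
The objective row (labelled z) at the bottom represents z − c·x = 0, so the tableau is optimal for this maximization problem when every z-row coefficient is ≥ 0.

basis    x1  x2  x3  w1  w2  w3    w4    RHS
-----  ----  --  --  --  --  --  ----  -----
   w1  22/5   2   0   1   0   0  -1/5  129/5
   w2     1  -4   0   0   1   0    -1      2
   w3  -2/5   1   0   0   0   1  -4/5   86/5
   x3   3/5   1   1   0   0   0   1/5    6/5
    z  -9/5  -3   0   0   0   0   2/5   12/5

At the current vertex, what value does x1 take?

x1 is not in the basis, so in the current basic feasible solution x1 = 0.

0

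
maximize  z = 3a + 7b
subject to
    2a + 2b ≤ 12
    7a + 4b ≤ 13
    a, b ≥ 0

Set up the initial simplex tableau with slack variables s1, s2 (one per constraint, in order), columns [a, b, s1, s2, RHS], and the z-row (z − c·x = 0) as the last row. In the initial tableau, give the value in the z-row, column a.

-3

The z-row carries the negated objective coefficients: the a entry is -3.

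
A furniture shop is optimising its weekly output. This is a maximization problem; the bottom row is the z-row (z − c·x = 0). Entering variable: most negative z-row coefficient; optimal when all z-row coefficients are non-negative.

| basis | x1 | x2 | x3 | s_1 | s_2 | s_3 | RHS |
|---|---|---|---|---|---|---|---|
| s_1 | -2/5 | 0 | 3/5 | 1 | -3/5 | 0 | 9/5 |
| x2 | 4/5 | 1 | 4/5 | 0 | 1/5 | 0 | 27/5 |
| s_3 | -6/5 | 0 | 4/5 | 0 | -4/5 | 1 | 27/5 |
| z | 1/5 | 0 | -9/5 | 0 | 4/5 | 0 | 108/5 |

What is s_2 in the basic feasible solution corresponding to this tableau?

0

s_2 is not in the basis, so in the current basic feasible solution s_2 = 0.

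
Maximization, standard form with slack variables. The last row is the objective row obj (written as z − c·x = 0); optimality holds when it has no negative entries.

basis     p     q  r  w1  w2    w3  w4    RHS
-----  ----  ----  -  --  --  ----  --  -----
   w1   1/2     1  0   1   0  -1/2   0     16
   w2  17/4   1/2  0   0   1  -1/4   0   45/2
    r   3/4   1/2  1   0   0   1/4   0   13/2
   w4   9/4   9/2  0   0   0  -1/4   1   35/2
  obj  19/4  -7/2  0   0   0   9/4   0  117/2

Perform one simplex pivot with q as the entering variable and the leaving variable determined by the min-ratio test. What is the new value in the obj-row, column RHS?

Ratio test on column q — row 1: 16/1 = 16; row 2: (45/2)/(1/2) = 45; row 3: (13/2)/(1/2) = 13; row 4: (35/2)/(9/2) = 35/9. Minimum is 35/9 at row 4 (w4 leaves); pivot element 9/2.
Divide row 4 by 9/2; eliminate column q from the other rows.
obj-row update in column RHS: 117/2 − (-7/2)·(35/9) = 649/9.

649/9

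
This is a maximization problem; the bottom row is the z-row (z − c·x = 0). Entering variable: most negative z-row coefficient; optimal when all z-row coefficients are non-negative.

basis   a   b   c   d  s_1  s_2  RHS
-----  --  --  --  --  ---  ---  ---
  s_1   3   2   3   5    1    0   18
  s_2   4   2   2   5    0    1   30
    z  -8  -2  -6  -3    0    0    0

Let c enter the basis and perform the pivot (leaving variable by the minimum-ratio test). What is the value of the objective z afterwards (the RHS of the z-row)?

Ratio test on column c — row 1: 18/3 = 6; row 2: 30/2 = 15. Minimum is 6 at row 1 (s_1 leaves); pivot element 3.
Pivot on row 1; the z-row RHS becomes 0 − (-6)·6 = 36.

36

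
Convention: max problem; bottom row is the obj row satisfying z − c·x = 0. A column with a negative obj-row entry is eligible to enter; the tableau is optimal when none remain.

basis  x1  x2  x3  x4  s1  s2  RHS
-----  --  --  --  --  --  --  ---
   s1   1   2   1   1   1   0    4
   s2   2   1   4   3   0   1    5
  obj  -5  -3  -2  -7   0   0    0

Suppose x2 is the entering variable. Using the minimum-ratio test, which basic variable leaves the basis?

s1

Column x2 entries and ratios — s1: 4/2 = 2; s2: 5/1 = 5.
Smallest ratio is 2 in the row of s1, so s1 leaves.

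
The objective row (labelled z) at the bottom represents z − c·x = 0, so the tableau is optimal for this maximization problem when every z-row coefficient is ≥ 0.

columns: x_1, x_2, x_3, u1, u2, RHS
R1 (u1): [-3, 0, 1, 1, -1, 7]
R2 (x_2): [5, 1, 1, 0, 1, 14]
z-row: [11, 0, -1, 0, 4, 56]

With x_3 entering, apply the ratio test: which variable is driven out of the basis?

Column x_3 entries and ratios — u1: 7/1 = 7; x_2: 14/1 = 14.
Smallest ratio is 7 in the row of u1, so u1 leaves.

u1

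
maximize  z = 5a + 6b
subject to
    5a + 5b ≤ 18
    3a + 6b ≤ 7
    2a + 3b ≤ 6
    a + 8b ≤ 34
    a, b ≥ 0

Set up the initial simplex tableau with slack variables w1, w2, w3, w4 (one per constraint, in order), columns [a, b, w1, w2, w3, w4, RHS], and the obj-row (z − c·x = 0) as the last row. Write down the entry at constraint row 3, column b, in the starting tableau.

Constraint 3 has coefficient 3 on b.

3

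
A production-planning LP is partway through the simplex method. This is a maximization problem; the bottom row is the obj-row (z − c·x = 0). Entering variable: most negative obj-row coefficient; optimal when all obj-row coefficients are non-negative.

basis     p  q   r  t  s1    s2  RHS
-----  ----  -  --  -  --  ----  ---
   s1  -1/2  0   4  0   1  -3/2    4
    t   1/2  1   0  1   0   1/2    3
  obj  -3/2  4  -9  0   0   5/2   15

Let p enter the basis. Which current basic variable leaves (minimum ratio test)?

t

Column p entries and ratios — s1: -1/2 ≤ 0, skip; t: 3/(1/2) = 6.
Smallest ratio is 6 in the row of t, so t leaves.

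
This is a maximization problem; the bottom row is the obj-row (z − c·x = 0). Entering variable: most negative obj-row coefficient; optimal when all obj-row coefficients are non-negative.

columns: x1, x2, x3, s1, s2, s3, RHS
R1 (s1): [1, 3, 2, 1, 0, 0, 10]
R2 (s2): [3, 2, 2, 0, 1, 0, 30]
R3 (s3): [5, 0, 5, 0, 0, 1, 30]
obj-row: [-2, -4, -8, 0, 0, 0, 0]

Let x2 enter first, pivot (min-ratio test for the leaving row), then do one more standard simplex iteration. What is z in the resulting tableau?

40

Ratio test on column x2 — row 1: 10/3 = 10/3; row 2: 30/2 = 15; row 3: entry 0 ≤ 0. Minimum is 10/3 at row 1 (s1 leaves); pivot element 3.
Pivot on row 1; the obj-row RHS becomes 0 − (-4)·(10/3) = 40/3.
Next entering variable (most negative obj-row entry -16/3): x3.
Ratio test on column x3 — row 1: (10/3)/(2/3) = 5; row 2: (70/3)/(2/3) = 35; row 3: 30/5 = 6. Minimum is 5 at row 1 (x2 leaves); pivot element 2/3.
After the second pivot the obj-row RHS is 40/3 − (-16/3)·5 = 40.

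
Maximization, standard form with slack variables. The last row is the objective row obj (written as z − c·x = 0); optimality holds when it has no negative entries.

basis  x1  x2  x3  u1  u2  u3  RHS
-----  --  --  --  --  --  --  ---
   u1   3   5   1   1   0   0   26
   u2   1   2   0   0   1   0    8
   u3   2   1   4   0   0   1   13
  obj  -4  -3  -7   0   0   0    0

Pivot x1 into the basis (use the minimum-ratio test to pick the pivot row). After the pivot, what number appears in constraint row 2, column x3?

-2

Ratio test on column x1 — row 1: 26/3 = 26/3; row 2: 8/1 = 8; row 3: 13/2 = 13/2. Minimum is 13/2 at row 3 (u3 leaves); pivot element 2.
Divide row 3 by 2; eliminate column x1 from the other rows.
Row 2 update in column x3: 0 − 1·2 = -2.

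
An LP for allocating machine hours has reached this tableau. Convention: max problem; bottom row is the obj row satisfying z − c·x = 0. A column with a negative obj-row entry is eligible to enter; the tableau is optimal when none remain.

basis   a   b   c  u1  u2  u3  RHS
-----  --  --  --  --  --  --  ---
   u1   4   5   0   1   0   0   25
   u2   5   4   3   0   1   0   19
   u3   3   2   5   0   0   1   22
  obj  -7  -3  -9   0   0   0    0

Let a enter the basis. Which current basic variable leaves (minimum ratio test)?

Column a entries and ratios — u1: 25/4 = 25/4; u2: 19/5 = 19/5; u3: 22/3 = 22/3.
Smallest ratio is 19/5 in the row of u2, so u2 leaves.

u2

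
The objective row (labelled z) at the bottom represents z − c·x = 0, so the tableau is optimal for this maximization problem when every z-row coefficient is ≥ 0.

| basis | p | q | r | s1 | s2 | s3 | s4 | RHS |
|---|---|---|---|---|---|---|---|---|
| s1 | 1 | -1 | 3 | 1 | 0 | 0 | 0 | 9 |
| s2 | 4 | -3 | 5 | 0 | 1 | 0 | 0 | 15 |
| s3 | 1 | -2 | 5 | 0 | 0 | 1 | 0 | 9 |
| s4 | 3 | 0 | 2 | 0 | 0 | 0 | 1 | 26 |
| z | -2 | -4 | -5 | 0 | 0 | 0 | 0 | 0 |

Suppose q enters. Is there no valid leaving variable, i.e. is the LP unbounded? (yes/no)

Every constraint-row entry in column q is ≤ 0, so increasing q is unbounded.

yes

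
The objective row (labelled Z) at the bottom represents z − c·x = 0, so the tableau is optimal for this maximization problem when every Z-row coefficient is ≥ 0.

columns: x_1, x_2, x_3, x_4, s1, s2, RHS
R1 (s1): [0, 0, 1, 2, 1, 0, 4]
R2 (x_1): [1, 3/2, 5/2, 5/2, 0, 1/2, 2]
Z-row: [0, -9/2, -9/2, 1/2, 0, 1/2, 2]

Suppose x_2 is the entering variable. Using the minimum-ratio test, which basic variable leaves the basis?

x_1

Column x_2 entries and ratios — s1: 0 ≤ 0, skip; x_1: 2/(3/2) = 4/3.
Smallest ratio is 4/3 in the row of x_1, so x_1 leaves.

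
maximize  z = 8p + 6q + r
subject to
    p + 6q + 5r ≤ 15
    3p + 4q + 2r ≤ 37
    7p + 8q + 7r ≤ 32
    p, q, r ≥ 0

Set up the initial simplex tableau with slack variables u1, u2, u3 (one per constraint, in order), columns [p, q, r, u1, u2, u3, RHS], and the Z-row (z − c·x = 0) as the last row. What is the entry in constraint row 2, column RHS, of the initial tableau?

37

The RHS of constraint 2 is b_2 = 37.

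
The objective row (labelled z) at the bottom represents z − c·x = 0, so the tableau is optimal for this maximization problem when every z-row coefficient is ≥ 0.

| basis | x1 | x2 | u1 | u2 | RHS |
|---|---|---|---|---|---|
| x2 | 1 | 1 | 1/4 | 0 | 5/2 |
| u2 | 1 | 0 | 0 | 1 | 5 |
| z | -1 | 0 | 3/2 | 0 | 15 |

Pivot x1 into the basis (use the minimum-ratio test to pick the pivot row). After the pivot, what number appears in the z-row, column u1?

7/4

Ratio test on column x1 — row 1: (5/2)/1 = 5/2; row 2: 5/1 = 5. Minimum is 5/2 at row 1 (x2 leaves); pivot element 1.
Divide row 1 by 1; eliminate column x1 from the other rows.
z-row update in column u1: 3/2 − (-1)·(1/4) = 7/4.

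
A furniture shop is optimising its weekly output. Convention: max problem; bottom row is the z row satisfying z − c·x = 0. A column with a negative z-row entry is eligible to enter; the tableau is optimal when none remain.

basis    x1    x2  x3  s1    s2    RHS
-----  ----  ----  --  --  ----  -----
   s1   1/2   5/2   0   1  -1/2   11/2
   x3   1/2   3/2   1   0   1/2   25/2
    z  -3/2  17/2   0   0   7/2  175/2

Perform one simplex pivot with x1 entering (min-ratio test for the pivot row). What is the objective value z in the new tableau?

Ratio test on column x1 — row 1: (11/2)/(1/2) = 11; row 2: (25/2)/(1/2) = 25. Minimum is 11 at row 1 (s1 leaves); pivot element 1/2.
Pivot on row 1; the z-row RHS becomes 175/2 − (-3/2)·11 = 104.

104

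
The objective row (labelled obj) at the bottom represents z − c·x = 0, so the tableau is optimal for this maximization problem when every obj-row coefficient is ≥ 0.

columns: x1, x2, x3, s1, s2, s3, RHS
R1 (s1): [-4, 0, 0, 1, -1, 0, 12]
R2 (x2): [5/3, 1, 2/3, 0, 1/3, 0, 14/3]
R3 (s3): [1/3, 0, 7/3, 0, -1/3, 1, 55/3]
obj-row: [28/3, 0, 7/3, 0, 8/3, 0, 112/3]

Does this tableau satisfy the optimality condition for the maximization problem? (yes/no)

yes

Every obj-row coefficient is ≥ 0, so the tableau is optimal.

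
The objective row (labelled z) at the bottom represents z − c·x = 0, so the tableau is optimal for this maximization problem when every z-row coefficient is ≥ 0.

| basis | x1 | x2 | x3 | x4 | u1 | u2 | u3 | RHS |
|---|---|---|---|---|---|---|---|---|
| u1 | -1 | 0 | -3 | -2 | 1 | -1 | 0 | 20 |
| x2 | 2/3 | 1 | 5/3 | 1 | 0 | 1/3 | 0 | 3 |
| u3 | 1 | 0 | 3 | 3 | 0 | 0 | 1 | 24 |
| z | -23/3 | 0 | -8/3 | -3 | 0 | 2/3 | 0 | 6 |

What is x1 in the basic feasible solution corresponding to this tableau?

x1 is not in the basis, so in the current basic feasible solution x1 = 0.

0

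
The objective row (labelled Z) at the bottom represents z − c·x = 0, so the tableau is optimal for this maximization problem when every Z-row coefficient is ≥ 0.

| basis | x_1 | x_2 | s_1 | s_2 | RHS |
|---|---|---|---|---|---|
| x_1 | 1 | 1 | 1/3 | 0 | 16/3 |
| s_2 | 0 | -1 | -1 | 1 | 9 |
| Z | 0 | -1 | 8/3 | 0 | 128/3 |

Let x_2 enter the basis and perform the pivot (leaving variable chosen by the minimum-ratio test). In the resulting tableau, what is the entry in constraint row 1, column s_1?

Ratio test on column x_2 — row 1: (16/3)/1 = 16/3; row 2: entry -1 ≤ 0. Minimum is 16/3 at row 1 (x_1 leaves); pivot element 1.
Divide row 1 by 1; eliminate column x_2 from the other rows.
In the new row 1, the s_1 entry is the old entry divided by the pivot: (1/3)/1 = 1/3.

1/3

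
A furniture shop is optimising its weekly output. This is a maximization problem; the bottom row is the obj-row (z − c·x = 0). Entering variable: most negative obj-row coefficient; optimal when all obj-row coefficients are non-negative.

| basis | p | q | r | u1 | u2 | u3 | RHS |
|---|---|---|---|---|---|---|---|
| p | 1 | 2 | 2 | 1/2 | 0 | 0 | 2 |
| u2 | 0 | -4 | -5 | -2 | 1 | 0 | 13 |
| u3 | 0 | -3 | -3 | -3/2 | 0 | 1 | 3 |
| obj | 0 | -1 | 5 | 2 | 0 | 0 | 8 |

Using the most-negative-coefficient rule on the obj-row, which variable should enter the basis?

q

Negative obj-row entries: q: -1.
The most negative is -1 in column q, so q enters.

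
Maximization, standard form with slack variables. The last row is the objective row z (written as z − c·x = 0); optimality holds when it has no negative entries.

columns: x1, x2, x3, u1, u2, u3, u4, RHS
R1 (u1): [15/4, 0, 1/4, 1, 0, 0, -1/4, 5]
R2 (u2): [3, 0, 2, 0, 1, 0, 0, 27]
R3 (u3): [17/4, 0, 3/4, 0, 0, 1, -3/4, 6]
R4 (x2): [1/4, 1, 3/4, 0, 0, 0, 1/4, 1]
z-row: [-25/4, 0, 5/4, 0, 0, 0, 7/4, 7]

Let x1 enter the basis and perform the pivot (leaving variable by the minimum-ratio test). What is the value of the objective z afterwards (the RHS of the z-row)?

46/3

Ratio test on column x1 — row 1: 5/(15/4) = 4/3; row 2: 27/3 = 9; row 3: 6/(17/4) = 24/17; row 4: 1/(1/4) = 4. Minimum is 4/3 at row 1 (u1 leaves); pivot element 15/4.
Pivot on row 1; the z-row RHS becomes 7 − (-25/4)·(4/3) = 46/3.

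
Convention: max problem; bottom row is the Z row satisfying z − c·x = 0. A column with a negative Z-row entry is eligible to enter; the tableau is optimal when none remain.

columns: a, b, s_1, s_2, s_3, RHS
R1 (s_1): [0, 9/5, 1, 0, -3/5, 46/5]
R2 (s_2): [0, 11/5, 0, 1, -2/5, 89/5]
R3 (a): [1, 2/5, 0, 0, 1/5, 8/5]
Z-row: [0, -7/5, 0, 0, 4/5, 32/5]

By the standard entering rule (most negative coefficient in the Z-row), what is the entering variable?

b

Negative Z-row entries: b: -7/5.
The most negative is -7/5 in column b, so b enters.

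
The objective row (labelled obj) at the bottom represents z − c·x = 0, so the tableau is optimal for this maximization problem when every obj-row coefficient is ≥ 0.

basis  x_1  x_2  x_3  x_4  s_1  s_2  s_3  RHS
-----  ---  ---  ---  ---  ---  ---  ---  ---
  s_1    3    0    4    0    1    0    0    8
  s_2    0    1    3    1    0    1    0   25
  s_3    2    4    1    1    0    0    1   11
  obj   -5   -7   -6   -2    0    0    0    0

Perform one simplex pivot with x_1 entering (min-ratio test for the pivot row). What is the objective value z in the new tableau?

40/3

Ratio test on column x_1 — row 1: 8/3 = 8/3; row 2: entry 0 ≤ 0; row 3: 11/2 = 11/2. Minimum is 8/3 at row 1 (s_1 leaves); pivot element 3.
Pivot on row 1; the obj-row RHS becomes 0 − (-5)·(8/3) = 40/3.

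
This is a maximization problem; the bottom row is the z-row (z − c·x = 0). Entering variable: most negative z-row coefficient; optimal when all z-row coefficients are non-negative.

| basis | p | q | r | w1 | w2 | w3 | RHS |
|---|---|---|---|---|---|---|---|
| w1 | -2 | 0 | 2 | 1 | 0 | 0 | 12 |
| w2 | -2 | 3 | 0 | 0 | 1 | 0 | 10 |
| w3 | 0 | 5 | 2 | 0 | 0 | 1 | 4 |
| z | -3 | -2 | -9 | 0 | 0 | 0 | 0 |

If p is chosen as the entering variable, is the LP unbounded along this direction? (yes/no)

Every constraint-row entry in column p is ≤ 0, so increasing p is unbounded.

yes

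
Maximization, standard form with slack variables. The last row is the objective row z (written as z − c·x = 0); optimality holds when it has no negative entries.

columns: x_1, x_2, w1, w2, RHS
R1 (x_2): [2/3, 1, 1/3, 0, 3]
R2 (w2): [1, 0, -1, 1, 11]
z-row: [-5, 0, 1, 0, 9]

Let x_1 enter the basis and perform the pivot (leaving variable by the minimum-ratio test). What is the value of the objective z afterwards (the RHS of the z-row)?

63/2

Ratio test on column x_1 — row 1: 3/(2/3) = 9/2; row 2: 11/1 = 11. Minimum is 9/2 at row 1 (x_2 leaves); pivot element 2/3.
Pivot on row 1; the z-row RHS becomes 9 − (-5)·(9/2) = 63/2.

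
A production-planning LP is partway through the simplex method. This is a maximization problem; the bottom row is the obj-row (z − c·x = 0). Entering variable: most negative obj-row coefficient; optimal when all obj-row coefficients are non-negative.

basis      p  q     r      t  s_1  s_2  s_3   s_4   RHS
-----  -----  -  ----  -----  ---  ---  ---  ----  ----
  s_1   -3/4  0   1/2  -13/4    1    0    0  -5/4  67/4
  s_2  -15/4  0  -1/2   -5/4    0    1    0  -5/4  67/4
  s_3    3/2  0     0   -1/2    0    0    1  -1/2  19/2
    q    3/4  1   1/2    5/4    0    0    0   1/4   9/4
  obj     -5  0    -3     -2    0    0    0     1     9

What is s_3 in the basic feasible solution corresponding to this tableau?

19/2

s_3 is basic (row 3); its value is the RHS of that row, 19/2.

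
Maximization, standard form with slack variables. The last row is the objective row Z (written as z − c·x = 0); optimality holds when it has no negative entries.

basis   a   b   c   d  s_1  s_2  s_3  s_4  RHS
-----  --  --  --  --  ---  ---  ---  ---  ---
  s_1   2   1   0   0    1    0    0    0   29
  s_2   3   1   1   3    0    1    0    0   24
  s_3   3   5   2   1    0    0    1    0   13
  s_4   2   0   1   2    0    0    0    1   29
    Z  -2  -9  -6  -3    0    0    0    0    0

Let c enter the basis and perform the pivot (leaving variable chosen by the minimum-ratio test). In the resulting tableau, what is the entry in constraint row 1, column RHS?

29

Ratio test on column c — row 1: entry 0 ≤ 0; row 2: 24/1 = 24; row 3: 13/2 = 13/2; row 4: 29/1 = 29. Minimum is 13/2 at row 3 (s_3 leaves); pivot element 2.
Divide row 3 by 2; eliminate column c from the other rows.
Row 1 update in column RHS: 29 − 0·(13/2) = 29.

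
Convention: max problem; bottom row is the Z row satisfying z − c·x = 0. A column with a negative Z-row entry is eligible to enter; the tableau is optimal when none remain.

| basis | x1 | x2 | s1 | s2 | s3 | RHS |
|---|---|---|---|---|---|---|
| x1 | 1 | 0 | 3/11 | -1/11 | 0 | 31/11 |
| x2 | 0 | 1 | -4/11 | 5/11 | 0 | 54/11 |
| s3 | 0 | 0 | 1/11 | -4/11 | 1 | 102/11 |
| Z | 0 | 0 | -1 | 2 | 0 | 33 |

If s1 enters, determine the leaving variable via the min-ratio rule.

x1

Column s1 entries and ratios — x1: (31/11)/(3/11) = 31/3; x2: -4/11 ≤ 0, skip; s3: (102/11)/(1/11) = 102.
Smallest ratio is 31/3 in the row of x1, so x1 leaves.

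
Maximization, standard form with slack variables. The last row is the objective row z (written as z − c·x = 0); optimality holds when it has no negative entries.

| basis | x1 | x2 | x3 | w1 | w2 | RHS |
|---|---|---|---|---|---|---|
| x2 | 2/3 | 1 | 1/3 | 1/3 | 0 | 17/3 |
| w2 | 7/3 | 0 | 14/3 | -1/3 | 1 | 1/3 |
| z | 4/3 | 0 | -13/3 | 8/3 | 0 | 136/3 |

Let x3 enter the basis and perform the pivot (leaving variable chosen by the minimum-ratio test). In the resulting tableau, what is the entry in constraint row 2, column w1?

-1/14

Ratio test on column x3 — row 1: (17/3)/(1/3) = 17; row 2: (1/3)/(14/3) = 1/14. Minimum is 1/14 at row 2 (w2 leaves); pivot element 14/3.
Divide row 2 by 14/3; eliminate column x3 from the other rows.
In the new row 2, the w1 entry is the old entry divided by the pivot: (-1/3)/(14/3) = -1/14.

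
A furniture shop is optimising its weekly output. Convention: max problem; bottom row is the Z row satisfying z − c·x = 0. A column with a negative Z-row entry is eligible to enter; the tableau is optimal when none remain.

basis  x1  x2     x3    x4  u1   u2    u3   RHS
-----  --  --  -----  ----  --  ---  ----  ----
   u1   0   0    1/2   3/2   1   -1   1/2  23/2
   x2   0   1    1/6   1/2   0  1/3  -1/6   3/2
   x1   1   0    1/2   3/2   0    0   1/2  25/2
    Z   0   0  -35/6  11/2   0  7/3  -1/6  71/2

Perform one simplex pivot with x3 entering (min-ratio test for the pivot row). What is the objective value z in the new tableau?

88

Ratio test on column x3 — row 1: (23/2)/(1/2) = 23; row 2: (3/2)/(1/6) = 9; row 3: (25/2)/(1/2) = 25. Minimum is 9 at row 2 (x2 leaves); pivot element 1/6.
Pivot on row 2; the Z-row RHS becomes 71/2 − (-35/6)·9 = 88.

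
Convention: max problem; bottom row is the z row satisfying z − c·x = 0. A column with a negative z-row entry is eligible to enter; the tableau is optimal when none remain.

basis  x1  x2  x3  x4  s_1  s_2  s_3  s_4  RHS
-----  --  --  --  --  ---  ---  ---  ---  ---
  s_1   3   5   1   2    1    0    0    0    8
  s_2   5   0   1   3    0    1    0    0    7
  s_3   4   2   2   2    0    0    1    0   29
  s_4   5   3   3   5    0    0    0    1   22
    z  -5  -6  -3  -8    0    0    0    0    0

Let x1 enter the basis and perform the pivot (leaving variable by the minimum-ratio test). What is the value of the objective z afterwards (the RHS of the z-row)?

Ratio test on column x1 — row 1: 8/3 = 8/3; row 2: 7/5 = 7/5; row 3: 29/4 = 29/4; row 4: 22/5 = 22/5. Minimum is 7/5 at row 2 (s_2 leaves); pivot element 5.
Pivot on row 2; the z-row RHS becomes 0 − (-5)·(7/5) = 7.

7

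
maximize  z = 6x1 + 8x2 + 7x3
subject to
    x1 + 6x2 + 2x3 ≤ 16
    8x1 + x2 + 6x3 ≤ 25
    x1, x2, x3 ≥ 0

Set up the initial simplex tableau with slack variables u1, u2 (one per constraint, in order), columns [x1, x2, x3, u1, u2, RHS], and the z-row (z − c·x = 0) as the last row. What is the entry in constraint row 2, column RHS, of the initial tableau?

25

The RHS of constraint 2 is b_2 = 25.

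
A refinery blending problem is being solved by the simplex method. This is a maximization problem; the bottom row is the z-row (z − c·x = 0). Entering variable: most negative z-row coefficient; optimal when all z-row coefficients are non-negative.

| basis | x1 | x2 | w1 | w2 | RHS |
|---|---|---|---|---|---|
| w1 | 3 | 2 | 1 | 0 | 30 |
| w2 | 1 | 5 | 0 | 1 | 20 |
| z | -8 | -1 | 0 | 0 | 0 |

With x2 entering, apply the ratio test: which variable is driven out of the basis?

Column x2 entries and ratios — w1: 30/2 = 15; w2: 20/5 = 4.
Smallest ratio is 4 in the row of w2, so w2 leaves.

w2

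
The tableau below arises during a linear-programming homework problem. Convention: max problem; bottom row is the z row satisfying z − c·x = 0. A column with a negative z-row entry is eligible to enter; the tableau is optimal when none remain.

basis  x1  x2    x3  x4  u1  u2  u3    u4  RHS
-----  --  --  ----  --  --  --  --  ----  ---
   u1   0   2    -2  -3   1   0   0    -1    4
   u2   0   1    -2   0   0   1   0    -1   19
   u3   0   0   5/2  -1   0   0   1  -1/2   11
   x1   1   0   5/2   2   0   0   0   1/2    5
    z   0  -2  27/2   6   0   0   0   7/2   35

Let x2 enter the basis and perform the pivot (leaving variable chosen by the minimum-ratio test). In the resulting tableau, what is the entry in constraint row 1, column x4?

Ratio test on column x2 — row 1: 4/2 = 2; row 2: 19/1 = 19; row 3: entry 0 ≤ 0; row 4: entry 0 ≤ 0. Minimum is 2 at row 1 (u1 leaves); pivot element 2.
Divide row 1 by 2; eliminate column x2 from the other rows.
In the new row 1, the x4 entry is the old entry divided by the pivot: (-3)/2 = -3/2.

-3/2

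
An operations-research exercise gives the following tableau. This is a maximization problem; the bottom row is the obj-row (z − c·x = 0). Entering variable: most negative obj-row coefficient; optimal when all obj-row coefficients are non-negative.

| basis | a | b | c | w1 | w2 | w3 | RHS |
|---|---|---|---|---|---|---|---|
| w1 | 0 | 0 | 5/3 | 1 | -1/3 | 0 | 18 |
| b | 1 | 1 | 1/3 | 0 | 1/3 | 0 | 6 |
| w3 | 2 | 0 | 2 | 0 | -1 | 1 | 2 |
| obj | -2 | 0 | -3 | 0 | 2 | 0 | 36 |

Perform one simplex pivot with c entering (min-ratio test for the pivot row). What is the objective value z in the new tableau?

39

Ratio test on column c — row 1: 18/(5/3) = 54/5; row 2: 6/(1/3) = 18; row 3: 2/2 = 1. Minimum is 1 at row 3 (w3 leaves); pivot element 2.
Pivot on row 3; the obj-row RHS becomes 36 − (-3)·1 = 39.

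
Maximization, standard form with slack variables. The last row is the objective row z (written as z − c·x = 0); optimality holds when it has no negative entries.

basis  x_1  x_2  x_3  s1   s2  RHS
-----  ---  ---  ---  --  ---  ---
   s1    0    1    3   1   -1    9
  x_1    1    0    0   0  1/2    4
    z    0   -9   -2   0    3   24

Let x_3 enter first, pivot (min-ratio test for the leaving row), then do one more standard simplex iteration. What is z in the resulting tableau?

105

Ratio test on column x_3 — row 1: 9/3 = 3; row 2: entry 0 ≤ 0. Minimum is 3 at row 1 (s1 leaves); pivot element 3.
Pivot on row 1; the z-row RHS becomes 24 − (-2)·3 = 30.
Next entering variable (most negative z-row entry -25/3): x_2.
Ratio test on column x_2 — row 1: 3/(1/3) = 9; row 2: entry 0 ≤ 0. Minimum is 9 at row 1 (x_3 leaves); pivot element 1/3.
After the second pivot the z-row RHS is 30 − (-25/3)·9 = 105.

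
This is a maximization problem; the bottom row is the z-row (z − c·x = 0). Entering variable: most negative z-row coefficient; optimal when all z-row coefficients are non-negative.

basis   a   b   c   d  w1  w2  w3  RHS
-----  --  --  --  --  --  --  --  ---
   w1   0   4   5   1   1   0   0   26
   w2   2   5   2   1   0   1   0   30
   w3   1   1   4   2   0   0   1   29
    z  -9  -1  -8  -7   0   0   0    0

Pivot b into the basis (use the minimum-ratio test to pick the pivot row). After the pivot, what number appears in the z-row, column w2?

1/5

Ratio test on column b — row 1: 26/4 = 13/2; row 2: 30/5 = 6; row 3: 29/1 = 29. Minimum is 6 at row 2 (w2 leaves); pivot element 5.
Divide row 2 by 5; eliminate column b from the other rows.
z-row update in column w2: 0 − (-1)·(1/5) = 1/5.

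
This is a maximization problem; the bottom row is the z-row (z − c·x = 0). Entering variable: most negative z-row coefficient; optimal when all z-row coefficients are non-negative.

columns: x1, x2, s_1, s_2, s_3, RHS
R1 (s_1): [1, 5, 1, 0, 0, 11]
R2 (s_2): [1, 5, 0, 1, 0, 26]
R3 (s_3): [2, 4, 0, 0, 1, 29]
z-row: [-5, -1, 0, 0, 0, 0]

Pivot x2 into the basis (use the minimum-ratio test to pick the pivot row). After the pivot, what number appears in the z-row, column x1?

Ratio test on column x2 — row 1: 11/5 = 11/5; row 2: 26/5 = 26/5; row 3: 29/4 = 29/4. Minimum is 11/5 at row 1 (s_1 leaves); pivot element 5.
Divide row 1 by 5; eliminate column x2 from the other rows.
z-row update in column x1: -5 − (-1)·(1/5) = -24/5.

-24/5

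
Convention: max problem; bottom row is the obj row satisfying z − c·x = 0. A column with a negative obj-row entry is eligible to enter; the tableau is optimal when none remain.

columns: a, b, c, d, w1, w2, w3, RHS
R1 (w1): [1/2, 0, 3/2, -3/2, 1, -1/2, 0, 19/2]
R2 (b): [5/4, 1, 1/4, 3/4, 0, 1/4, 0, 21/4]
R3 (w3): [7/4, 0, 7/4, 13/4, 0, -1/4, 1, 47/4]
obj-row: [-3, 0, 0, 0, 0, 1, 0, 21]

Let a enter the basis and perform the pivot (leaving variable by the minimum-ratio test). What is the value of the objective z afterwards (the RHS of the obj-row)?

Ratio test on column a — row 1: (19/2)/(1/2) = 19; row 2: (21/4)/(5/4) = 21/5; row 3: (47/4)/(7/4) = 47/7. Minimum is 21/5 at row 2 (b leaves); pivot element 5/4.
Pivot on row 2; the obj-row RHS becomes 21 − (-3)·(21/5) = 168/5.

168/5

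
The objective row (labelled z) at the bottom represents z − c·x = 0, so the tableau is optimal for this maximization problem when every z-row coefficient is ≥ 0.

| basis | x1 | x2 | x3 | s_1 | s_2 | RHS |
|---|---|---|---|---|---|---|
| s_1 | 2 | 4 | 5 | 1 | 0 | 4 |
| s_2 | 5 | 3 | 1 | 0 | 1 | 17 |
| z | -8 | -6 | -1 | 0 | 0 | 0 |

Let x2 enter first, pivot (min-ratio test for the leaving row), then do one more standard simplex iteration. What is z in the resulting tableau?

Ratio test on column x2 — row 1: 4/4 = 1; row 2: 17/3 = 17/3. Minimum is 1 at row 1 (s_1 leaves); pivot element 4.
Pivot on row 1; the z-row RHS becomes 0 − (-6)·1 = 6.
Next entering variable (most negative z-row entry -5): x1.
Ratio test on column x1 — row 1: 1/(1/2) = 2; row 2: 14/(7/2) = 4. Minimum is 2 at row 1 (x2 leaves); pivot element 1/2.
After the second pivot the z-row RHS is 6 − (-5)·2 = 16.

16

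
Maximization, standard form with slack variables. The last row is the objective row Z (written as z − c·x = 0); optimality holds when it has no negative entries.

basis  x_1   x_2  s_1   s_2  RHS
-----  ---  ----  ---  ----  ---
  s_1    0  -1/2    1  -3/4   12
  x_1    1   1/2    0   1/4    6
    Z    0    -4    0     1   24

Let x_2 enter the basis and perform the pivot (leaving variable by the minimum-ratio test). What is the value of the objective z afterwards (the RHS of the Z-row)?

Ratio test on column x_2 — row 1: entry -1/2 ≤ 0; row 2: 6/(1/2) = 12. Minimum is 12 at row 2 (x_1 leaves); pivot element 1/2.
Pivot on row 2; the Z-row RHS becomes 24 − (-4)·12 = 72.

72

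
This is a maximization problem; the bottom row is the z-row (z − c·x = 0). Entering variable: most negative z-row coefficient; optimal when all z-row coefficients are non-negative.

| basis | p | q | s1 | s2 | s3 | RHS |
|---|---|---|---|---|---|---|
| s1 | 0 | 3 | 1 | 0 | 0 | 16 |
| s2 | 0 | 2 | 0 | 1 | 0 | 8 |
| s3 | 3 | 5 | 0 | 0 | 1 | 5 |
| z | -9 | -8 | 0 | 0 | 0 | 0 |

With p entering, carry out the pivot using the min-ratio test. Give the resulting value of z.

15

Ratio test on column p — row 1: entry 0 ≤ 0; row 2: entry 0 ≤ 0; row 3: 5/3 = 5/3. Minimum is 5/3 at row 3 (s3 leaves); pivot element 3.
Pivot on row 3; the z-row RHS becomes 0 − (-9)·(5/3) = 15.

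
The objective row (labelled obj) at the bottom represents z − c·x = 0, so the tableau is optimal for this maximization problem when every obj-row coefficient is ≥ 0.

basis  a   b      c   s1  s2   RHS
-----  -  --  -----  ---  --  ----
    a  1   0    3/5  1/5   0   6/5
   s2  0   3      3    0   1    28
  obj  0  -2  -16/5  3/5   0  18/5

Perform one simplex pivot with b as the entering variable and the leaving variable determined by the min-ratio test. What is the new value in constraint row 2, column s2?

Ratio test on column b — row 1: entry 0 ≤ 0; row 2: 28/3 = 28/3. Minimum is 28/3 at row 2 (s2 leaves); pivot element 3.
Divide row 2 by 3; eliminate column b from the other rows.
In the new row 2, the s2 entry is the old entry divided by the pivot: 1/3 = 1/3.

1/3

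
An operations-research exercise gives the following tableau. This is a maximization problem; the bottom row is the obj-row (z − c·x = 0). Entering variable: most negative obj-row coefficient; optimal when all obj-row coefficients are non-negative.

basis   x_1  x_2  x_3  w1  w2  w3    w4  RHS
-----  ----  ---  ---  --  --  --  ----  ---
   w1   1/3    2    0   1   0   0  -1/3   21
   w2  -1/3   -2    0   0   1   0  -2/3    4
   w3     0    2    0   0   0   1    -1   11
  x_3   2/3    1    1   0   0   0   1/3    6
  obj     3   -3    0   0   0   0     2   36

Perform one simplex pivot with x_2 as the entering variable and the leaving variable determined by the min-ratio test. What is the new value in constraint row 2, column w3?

Ratio test on column x_2 — row 1: 21/2 = 21/2; row 2: entry -2 ≤ 0; row 3: 11/2 = 11/2; row 4: 6/1 = 6. Minimum is 11/2 at row 3 (w3 leaves); pivot element 2.
Divide row 3 by 2; eliminate column x_2 from the other rows.
Row 2 update in column w3: 0 − (-2)·(1/2) = 1.

1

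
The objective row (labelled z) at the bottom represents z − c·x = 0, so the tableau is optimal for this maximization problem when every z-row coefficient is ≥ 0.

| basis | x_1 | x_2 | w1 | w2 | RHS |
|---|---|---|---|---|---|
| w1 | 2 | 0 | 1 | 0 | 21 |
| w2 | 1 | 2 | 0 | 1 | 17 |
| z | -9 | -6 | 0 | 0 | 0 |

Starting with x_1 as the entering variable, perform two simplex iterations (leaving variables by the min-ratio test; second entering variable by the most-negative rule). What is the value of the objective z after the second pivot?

Ratio test on column x_1 — row 1: 21/2 = 21/2; row 2: 17/1 = 17. Minimum is 21/2 at row 1 (w1 leaves); pivot element 2.
Pivot on row 1; the z-row RHS becomes 0 − (-9)·(21/2) = 189/2.
Next entering variable (most negative z-row entry -6): x_2.
Ratio test on column x_2 — row 1: entry 0 ≤ 0; row 2: (13/2)/2 = 13/4. Minimum is 13/4 at row 2 (w2 leaves); pivot element 2.
After the second pivot the z-row RHS is 189/2 − (-6)·(13/4) = 114.

114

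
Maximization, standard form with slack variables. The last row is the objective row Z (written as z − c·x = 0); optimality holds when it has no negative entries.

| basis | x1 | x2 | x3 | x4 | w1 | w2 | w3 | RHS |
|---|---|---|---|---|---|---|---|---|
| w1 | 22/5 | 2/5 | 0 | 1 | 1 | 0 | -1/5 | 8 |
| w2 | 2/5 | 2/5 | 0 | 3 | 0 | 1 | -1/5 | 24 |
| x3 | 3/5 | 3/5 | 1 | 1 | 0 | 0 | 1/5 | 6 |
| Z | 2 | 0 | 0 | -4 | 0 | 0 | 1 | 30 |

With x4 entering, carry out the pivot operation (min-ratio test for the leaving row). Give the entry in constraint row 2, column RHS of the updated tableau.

6

Ratio test on column x4 — row 1: 8/1 = 8; row 2: 24/3 = 8; row 3: 6/1 = 6. Minimum is 6 at row 3 (x3 leaves); pivot element 1.
Divide row 3 by 1; eliminate column x4 from the other rows.
Row 2 update in column RHS: 24 − 3·6 = 6.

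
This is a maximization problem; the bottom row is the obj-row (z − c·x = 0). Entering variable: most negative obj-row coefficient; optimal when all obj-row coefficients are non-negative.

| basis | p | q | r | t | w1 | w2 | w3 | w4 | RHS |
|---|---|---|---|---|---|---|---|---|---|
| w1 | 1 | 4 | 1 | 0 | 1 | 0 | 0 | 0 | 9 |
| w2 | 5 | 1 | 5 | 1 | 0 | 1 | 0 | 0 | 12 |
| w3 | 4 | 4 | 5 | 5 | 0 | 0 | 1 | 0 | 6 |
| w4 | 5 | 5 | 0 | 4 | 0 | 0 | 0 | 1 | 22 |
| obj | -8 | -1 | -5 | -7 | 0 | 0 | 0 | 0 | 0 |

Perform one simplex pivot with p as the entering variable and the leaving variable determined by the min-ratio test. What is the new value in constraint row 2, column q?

Ratio test on column p — row 1: 9/1 = 9; row 2: 12/5 = 12/5; row 3: 6/4 = 3/2; row 4: 22/5 = 22/5. Minimum is 3/2 at row 3 (w3 leaves); pivot element 4.
Divide row 3 by 4; eliminate column p from the other rows.
Row 2 update in column q: 1 − 5·1 = -4.

-4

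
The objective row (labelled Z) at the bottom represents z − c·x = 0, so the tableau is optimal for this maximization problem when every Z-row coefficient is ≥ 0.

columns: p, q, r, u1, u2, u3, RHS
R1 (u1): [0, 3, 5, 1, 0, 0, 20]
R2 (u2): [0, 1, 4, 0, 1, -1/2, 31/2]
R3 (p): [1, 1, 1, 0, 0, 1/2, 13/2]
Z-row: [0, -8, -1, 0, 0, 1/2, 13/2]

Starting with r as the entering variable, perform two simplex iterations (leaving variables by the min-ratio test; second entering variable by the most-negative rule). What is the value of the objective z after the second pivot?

92/7

Ratio test on column r — row 1: 20/5 = 4; row 2: (31/2)/4 = 31/8; row 3: (13/2)/1 = 13/2. Minimum is 31/8 at row 2 (u2 leaves); pivot element 4.
Pivot on row 2; the Z-row RHS becomes 13/2 − (-1)·(31/8) = 83/8.
Next entering variable (most negative Z-row entry -31/4): q.
Ratio test on column q — row 1: (5/8)/(7/4) = 5/14; row 2: (31/8)/(1/4) = 31/2; row 3: (21/8)/(3/4) = 7/2. Minimum is 5/14 at row 1 (u1 leaves); pivot element 7/4.
After the second pivot the Z-row RHS is 83/8 − (-31/4)·(5/14) = 92/7.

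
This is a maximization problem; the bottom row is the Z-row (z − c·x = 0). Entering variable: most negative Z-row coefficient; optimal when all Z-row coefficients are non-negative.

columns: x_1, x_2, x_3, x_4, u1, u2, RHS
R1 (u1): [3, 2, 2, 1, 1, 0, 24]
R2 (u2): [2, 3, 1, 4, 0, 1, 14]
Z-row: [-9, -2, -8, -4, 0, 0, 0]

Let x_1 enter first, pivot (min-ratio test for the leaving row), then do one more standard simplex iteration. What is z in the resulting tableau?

84

Ratio test on column x_1 — row 1: 24/3 = 8; row 2: 14/2 = 7. Minimum is 7 at row 2 (u2 leaves); pivot element 2.
Pivot on row 2; the Z-row RHS becomes 0 − (-9)·7 = 63.
Next entering variable (most negative Z-row entry -7/2): x_3.
Ratio test on column x_3 — row 1: 3/(1/2) = 6; row 2: 7/(1/2) = 14. Minimum is 6 at row 1 (u1 leaves); pivot element 1/2.
After the second pivot the Z-row RHS is 63 − (-7/2)·6 = 84.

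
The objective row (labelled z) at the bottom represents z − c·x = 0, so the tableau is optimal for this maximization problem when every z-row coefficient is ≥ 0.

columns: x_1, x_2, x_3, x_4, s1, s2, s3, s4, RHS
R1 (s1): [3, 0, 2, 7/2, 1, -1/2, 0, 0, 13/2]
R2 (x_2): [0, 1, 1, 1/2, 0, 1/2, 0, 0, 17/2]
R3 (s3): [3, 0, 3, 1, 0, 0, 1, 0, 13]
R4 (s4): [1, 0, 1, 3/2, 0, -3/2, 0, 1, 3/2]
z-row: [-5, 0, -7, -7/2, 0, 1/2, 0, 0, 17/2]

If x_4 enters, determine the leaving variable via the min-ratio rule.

Column x_4 entries and ratios — s1: (13/2)/(7/2) = 13/7; x_2: (17/2)/(1/2) = 17; s3: 13/1 = 13; s4: (3/2)/(3/2) = 1.
Smallest ratio is 1 in the row of s4, so s4 leaves.

s4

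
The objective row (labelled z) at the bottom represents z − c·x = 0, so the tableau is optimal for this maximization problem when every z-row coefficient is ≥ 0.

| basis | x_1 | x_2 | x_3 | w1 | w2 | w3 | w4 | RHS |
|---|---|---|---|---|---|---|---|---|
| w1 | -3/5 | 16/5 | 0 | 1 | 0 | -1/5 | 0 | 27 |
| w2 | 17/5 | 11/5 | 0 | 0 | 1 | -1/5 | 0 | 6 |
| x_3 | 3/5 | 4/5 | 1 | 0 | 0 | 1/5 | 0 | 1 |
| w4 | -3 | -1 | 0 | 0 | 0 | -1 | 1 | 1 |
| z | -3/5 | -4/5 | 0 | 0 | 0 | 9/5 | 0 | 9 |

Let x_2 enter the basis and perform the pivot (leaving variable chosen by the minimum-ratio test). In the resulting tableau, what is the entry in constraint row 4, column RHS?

Ratio test on column x_2 — row 1: 27/(16/5) = 135/16; row 2: 6/(11/5) = 30/11; row 3: 1/(4/5) = 5/4; row 4: entry -1 ≤ 0. Minimum is 5/4 at row 3 (x_3 leaves); pivot element 4/5.
Divide row 3 by 4/5; eliminate column x_2 from the other rows.
Row 4 update in column RHS: 1 − (-1)·(5/4) = 9/4.

9/4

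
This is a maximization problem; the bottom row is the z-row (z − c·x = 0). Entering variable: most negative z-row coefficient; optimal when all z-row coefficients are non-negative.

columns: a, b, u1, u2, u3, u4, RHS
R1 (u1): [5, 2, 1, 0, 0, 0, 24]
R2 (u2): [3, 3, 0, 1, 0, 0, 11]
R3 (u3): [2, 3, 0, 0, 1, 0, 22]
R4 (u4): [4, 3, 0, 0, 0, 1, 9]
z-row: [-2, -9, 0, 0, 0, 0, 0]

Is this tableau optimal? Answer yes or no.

no

The z-row has a negative entry -9 in column b, so it is not optimal.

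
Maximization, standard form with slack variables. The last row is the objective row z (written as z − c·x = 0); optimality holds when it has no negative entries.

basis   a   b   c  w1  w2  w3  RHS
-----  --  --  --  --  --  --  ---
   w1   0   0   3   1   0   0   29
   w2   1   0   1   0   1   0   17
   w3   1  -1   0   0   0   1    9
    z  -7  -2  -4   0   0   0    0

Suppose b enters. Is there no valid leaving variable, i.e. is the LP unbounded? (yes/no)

Every constraint-row entry in column b is ≤ 0, so increasing b is unbounded.

yes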